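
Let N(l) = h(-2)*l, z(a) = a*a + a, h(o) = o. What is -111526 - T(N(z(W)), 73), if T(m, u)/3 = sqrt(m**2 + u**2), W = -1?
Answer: -111745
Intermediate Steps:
z(a) = a + a**2 (z(a) = a**2 + a = a + a**2)
N(l) = -2*l
T(m, u) = 3*sqrt(m**2 + u**2)
-111526 - T(N(z(W)), 73) = -111526 - 3*sqrt((-(-2)*(1 - 1))**2 + 73**2) = -111526 - 3*sqrt((-(-2)*0)**2 + 5329) = -111526 - 3*sqrt((-2*0)**2 + 5329) = -111526 - 3*sqrt(0**2 + 5329) = -111526 - 3*sqrt(0 + 5329) = -111526 - 3*sqrt(5329) = -111526 - 3*73 = -111526 - 1*219 = -111526 - 219 = -111745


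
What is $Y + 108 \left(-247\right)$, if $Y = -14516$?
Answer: $-41192$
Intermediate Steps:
$Y + 108 \left(-247\right) = -14516 + 108 \left(-247\right) = -14516 - 26676 = -41192$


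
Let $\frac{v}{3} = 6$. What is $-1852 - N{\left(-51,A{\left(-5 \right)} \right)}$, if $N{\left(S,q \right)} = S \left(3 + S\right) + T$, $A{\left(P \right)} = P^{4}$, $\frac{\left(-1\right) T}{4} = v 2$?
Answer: $-4156$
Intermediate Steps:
$v = 18$ ($v = 3 \cdot 6 = 18$)
$T = -144$ ($T = - 4 \cdot 18 \cdot 2 = \left(-4\right) 36 = -144$)
$N{\left(S,q \right)} = -144 + S \left(3 + S\right)$ ($N{\left(S,q \right)} = S \left(3 + S\right) - 144 = -144 + S \left(3 + S\right)$)
$-1852 - N{\left(-51,A{\left(-5 \right)} \right)} = -1852 - \left(-144 + \left(-51\right)^{2} + 3 \left(-51\right)\right) = -1852 - \left(-144 + 2601 - 153\right) = -1852 - 2304 = -4156$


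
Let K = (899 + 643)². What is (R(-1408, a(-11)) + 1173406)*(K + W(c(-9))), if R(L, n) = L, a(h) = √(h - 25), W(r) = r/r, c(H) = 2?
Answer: 2786735824470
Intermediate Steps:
W(r) = 1
a(h) = √(-25 + h)
K = 2377764 (K = 1542² = 2377764)
(R(-1408, a(-11)) + 1173406)*(K + W(c(-9))) = (-1408 + 1173406)*(2377764 + 1) = 1171998*2377765 = 2786735824470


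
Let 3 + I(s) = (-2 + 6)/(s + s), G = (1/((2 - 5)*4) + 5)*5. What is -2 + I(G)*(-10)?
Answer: 1604/59 ≈ 27.186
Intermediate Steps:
G = 295/12 (G = (1/(-3*4) + 5)*5 = (1/(-12) + 5)*5 = (-1/12 + 5)*5 = (59/12)*5 = 295/12 ≈ 24.583)
I(s) = -3 + 2/s (I(s) = -3 + (-2 + 6)/(s + s) = -3 + 4/((2*s)) = -3 + 4*(1/(2*s)) = -3 + 2/s)
-2 + I(G)*(-10) = -2 + (-3 + 2/(295/12))*(-10) = -2 + (-3 + 2*(12/295))*(-10) = -2 + (-3 + 24/295)*(-10) = -2 - 861/295*(-10) = -2 + 1722/59 = 1604/59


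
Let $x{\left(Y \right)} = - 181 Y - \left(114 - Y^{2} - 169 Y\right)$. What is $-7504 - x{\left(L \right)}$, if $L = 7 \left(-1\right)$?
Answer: $-7523$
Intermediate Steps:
$L = -7$
$x{\left(Y \right)} = -114 + Y^{2} - 12 Y$ ($x{\left(Y \right)} = - 181 Y + \left(-114 + Y^{2} + 169 Y\right) = -114 + Y^{2} - 12 Y$)
$-7504 - x{\left(L \right)} = -7504 - \left(-114 + \left(-7\right)^{2} - -84\right) = -7504 - \left(-114 + 49 + 84\right) = -7504 - 19 = -7523$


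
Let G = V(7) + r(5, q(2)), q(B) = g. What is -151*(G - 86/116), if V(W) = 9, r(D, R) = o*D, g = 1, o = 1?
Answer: -116119/58 ≈ -2002.1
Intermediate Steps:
q(B) = 1
r(D, R) = D (r(D, R) = 1*D = D)
G = 14 (G = 9 + 5 = 14)
-151*(G - 86/116) = -151*(14 - 86/116) = -151*(14 - 86*1/116) = -151*(14 - 43/58) = -151*769/58 = -116119/58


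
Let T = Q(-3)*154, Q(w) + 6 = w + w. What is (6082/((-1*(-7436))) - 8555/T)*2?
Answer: 1701239/156156 ≈ 10.894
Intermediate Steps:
Q(w) = -6 + 2*w (Q(w) = -6 + (w + w) = -6 + 2*w)
T = -1848 (T = (-6 + 2*(-3))*154 = (-6 - 6)*154 = -12*154 = -1848)
(6082/((-1*(-7436))) - 8555/T)*2 = (6082/((-1*(-7436))) - 8555/(-1848))*2 = (6082/7436 - 8555*(-1/1848))*2 = (6082*(1/7436) + 8555/1848)*2 = (3041/3718 + 8555/1848)*2 = (1701239/312312)*2 = 1701239/156156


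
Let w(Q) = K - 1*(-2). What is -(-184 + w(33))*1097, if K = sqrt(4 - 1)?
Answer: 199654 - 1097*sqrt(3) ≈ 1.9775e+5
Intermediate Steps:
K = sqrt(3) ≈ 1.7320
w(Q) = 2 + sqrt(3) (w(Q) = sqrt(3) - 1*(-2) = sqrt(3) + 2 = 2 + sqrt(3))
-(-184 + w(33))*1097 = -(-184 + (2 + sqrt(3)))*1097 = -(-182 + sqrt(3))*1097 = -(-199654 + 1097*sqrt(3)) = 199654 - 1097*sqrt(3)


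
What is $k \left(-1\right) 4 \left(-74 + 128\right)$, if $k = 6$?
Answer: $-1296$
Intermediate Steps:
$k \left(-1\right) 4 \left(-74 + 128\right) = 6 \left(-1\right) 4 \left(-74 + 128\right) = \left(-6\right) 4 \cdot 54 = \left(-24\right) 54 = -1296$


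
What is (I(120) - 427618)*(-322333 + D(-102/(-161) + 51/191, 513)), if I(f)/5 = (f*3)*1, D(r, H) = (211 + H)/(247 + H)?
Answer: 13039204835901/95 ≈ 1.3725e+11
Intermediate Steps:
D(r, H) = (211 + H)/(247 + H)
I(f) = 15*f (I(f) = 5*((f*3)*1) = 5*((3*f)*1) = 5*(3*f) = 15*f)
(I(120) - 427618)*(-322333 + D(-102/(-161) + 51/191, 513)) = (15*120 - 427618)*(-322333 + (211 + 513)/(247 + 513)) = (1800 - 427618)*(-322333 + 724/760) = -425818*(-322333 + (1/760)*724) = -425818*(-322333 + 181/190) = -425818*(-61243089/190) = 13039204835901/95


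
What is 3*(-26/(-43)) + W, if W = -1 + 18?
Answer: 809/43 ≈ 18.814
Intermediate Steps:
W = 17
3*(-26/(-43)) + W = 3*(-26/(-43)) + 17 = 3*(-26*(-1/43)) + 17 = 3*(26/43) + 17 = 78/43 + 17 = 809/43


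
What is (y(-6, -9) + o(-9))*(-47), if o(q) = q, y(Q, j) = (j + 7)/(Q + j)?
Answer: 6251/15 ≈ 416.73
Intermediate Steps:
y(Q, j) = (7 + j)/(Q + j)
(y(-6, -9) + o(-9))*(-47) = ((7 - 9)/(-6 - 9) - 9)*(-47) = (-2/(-15) - 9)*(-47) = (-1/15*(-2) - 9)*(-47) = (2/15 - 9)*(-47) = -133/15*(-47) = 6251/15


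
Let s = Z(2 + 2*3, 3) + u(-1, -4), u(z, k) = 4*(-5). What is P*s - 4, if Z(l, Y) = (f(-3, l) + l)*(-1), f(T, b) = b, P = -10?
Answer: 356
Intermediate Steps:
u(z, k) = -20
Z(l, Y) = -2*l (Z(l, Y) = (l + l)*(-1) = (2*l)*(-1) = -2*l)
s = -36 (s = -2*(2 + 2*3) - 20 = -2*(2 + 6) - 20 = -2*8 - 20 = -16 - 20 = -36)
P*s - 4 = -10*(-36) - 4 = 360 - 4 = 356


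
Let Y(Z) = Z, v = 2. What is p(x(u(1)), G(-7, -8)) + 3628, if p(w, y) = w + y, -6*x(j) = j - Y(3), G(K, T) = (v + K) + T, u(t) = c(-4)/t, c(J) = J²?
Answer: 21677/6 ≈ 3612.8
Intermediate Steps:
u(t) = 16/t (u(t) = (-4)²/t = 16/t)
G(K, T) = 2 + K + T (G(K, T) = (2 + K) + T = 2 + K + T)
x(j) = ½ - j/6 (x(j) = -(j - 1*3)/6 = -(j - 3)/6 = -(-3 + j)/6 = ½ - j/6)
p(x(u(1)), G(-7, -8)) + 3628 = ((½ - 8/(3*1)) + (2 - 7 - 8)) + 3628 = ((½ - 8/3) - 13) + 3628 = (-13/6 - 13) + 3628 = -91/6 + 3628 = 21677/6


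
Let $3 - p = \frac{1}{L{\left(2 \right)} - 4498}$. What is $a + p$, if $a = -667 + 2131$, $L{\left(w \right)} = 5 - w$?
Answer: $\frac{6594166}{4495} \approx 1467.0$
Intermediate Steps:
$p = \frac{13486}{4495}$ ($p = 3 - \frac{1}{\left(5 - 2\right) - 4498} = 3 - \frac{1}{3 - 4498} = 3 - \frac{1}{-4495} = 3 - - \frac{1}{4495} = 3 + \frac{1}{4495} = \frac{13486}{4495} \approx 3.0002$)
$a = 1464$
$a + p = 1464 + \frac{13486}{4495} = \frac{6594166}{4495}$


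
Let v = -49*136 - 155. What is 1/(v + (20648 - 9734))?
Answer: 1/4095 ≈ 0.00024420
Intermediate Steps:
v = -6819 (v = -6664 - 155 = -6819)
1/(v + (20648 - 9734)) = 1/(-6819 + (20648 - 9734)) = 1/(-6819 + 10914) = 1/4095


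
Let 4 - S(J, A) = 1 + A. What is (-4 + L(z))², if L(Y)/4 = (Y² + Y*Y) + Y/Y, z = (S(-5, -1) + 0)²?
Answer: 4194304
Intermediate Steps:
S(J, A) = 3 - A (S(J, A) = 4 - (1 + A) = 4 + (-1 - A) = 3 - A)
z = 16 (z = ((3 - 1*(-1)) + 0)² = ((3 + 1) + 0)² = (4 + 0)² = 4² = 16)
L(Y) = 4 + 8*Y² (L(Y) = 4*((Y² + Y*Y) + Y/Y) = 4*((Y² + Y²) + 1) = 4*(2*Y² + 1) = 4*(1 + 2*Y²) = 4 + 8*Y²)
(-4 + L(z))² = (-4 + (4 + 8*16²))² = (-4 + (4 + 8*256))² = (-4 + (4 + 2048))² = (-4 + 2052)² = 2048² = 4194304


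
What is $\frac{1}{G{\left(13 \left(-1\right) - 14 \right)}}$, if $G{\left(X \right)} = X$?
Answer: $- \frac{1}{27} \approx -0.037037$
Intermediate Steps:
$\frac{1}{G{\left(13 \left(-1\right) - 14 \right)}} = \frac{1}{13 \left(-1\right) - 14} = \frac{1}{-13 - 14} = \frac{1}{-27} = - \frac{1}{27}$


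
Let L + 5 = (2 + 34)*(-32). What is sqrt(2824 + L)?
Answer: sqrt(1667) ≈ 40.829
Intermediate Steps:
L = -1157 (L = -5 + (2 + 34)*(-32) = -5 + 36*(-32) = -5 - 1152 = -1157)
sqrt(2824 + L) = sqrt(2824 - 1157) = sqrt(1667)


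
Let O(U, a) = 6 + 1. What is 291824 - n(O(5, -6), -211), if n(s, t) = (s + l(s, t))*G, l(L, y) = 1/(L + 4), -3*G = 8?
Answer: 3210272/11 ≈ 2.9184e+5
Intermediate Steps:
G = -8/3 (G = -1/3*8 = -8/3 ≈ -2.6667)
l(L, y) = 1/(4 + L)
O(U, a) = 7
n(s, t) = -8*s/3 - 8/(3*(4 + s)) (n(s, t) = (s + 1/(4 + s))*(-8/3) = -8*s/3 - 8/(3*(4 + s)))
291824 - n(O(5, -6), -211) = 291824 - 8*(-1 - 1*7*(4 + 7))/(3*(4 + 7)) = 291824 - 8*(-1 - 1*7*11)/(3*11) = 291824 - 8*(-1 - 77)/(3*11) = 291824 - 8*(-78)/(3*11) = 291824 - 1*(-208/11) = 291824 + 208/11 = 3210272/11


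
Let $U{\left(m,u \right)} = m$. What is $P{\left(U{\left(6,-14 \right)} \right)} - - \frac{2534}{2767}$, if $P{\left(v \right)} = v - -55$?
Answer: $\frac{171321}{2767} \approx 61.916$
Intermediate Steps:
$P{\left(v \right)} = 55 + v$ ($P{\left(v \right)} = v + 55 = 55 + v$)
$P{\left(U{\left(6,-14 \right)} \right)} - - \frac{2534}{2767} = \left(55 + 6\right) - - \frac{2534}{2767} = 61 - \left(-2534\right) \frac{1}{2767} = 61 - - \frac{2534}{2767} = 61 + \frac{2534}{2767} = \frac{171321}{2767}$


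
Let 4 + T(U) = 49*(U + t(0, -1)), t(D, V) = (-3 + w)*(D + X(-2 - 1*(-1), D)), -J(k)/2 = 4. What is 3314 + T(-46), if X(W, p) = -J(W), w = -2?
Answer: -904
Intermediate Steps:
J(k) = -8 (J(k) = -2*4 = -8)
X(W, p) = 8 (X(W, p) = -1*(-8) = 8)
t(D, V) = -40 - 5*D (t(D, V) = (-3 - 2)*(D + 8) = -5*(8 + D) = -40 - 5*D)
T(U) = -1964 + 49*U (T(U) = -4 + 49*(U + (-40 - 5*0)) = -4 + 49*(U + (-40 + 0)) = -4 + 49*(U - 40) = -4 + 49*(-40 + U) = -4 + (-1960 + 49*U) = -1964 + 49*U)
3314 + T(-46) = 3314 + (-1964 + 49*(-46)) = 3314 + (-1964 - 2254) = 3314 - 4218 = -904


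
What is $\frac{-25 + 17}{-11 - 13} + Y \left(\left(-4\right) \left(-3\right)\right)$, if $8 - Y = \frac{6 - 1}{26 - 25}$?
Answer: $\frac{109}{3} \approx 36.333$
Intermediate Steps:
$Y = 3$ ($Y = 8 - \frac{6 - 1}{26 - 25} = 8 - \frac{5}{1} = 8 - 5 \cdot 1 = 8 - 5 = 3$)
$\frac{-25 + 17}{-11 - 13} + Y \left(\left(-4\right) \left(-3\right)\right) = \frac{-25 + 17}{-11 - 13} + 3 \left(\left(-4\right) \left(-3\right)\right) = - \frac{8}{-24} + 3 \cdot 12 = \left(-8\right) \left(- \frac{1}{24}\right) + 36 = \frac{1}{3} + 36 = \frac{109}{3}$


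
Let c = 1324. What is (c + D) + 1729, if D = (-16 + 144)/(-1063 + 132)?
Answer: 2842215/931 ≈ 3052.9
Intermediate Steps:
D = -128/931 (D = 128/(-931) = 128*(-1/931) = -128/931 ≈ -0.13749)
(c + D) + 1729 = (1324 - 128/931) + 1729 = 1232516/931 + 1729 = 2842215/931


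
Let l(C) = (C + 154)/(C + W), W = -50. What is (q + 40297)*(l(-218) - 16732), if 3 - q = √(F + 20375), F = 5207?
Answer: -45177428400/67 + 1121028*√25582/67 ≈ -6.7161e+8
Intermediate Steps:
l(C) = (154 + C)/(-50 + C) (l(C) = (C + 154)/(C - 50) = (154 + C)/(-50 + C))
q = 3 - √25582 (q = 3 - √(5207 + 20375) = 3 - √25582 ≈ -156.94)
(q + 40297)*(l(-218) - 16732) = ((3 - √25582) + 40297)*((154 - 218)/(-50 - 218) - 16732) = (40300 - √25582)*(-64/(-268) - 16732) = (40300 - √25582)*(-1/268*(-64) - 16732) = (40300 - √25582)*(16/67 - 16732) = (40300 - √25582)*(-1121028/67) = -45177428400/67 + 1121028*√25582/67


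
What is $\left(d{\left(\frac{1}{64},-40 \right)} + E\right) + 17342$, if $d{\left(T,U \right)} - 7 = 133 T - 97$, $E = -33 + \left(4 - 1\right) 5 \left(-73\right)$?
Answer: $\frac{1032069}{64} \approx 16126.0$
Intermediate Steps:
$E = -1128$ ($E = -33 + 3 \cdot 5 \left(-73\right) = -33 + 15 \left(-73\right) = -33 - 1095 = -1128$)
$d{\left(T,U \right)} = -90 + 133 T$ ($d{\left(T,U \right)} = 7 + \left(133 T - 97\right) = 7 + \left(-97 + 133 T\right) = -90 + 133 T$)
$\left(d{\left(\frac{1}{64},-40 \right)} + E\right) + 17342 = \left(\left(-90 + \frac{133}{64}\right) - 1128\right) + 17342 = \left(- \frac{5627}{64} - 1128\right) + 17342 = - \frac{77819}{64} + 17342 = \frac{1032069}{64}$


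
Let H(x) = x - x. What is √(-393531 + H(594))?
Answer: I*√393531 ≈ 627.32*I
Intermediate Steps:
H(x) = 0
√(-393531 + H(594)) = √(-393531 + 0) = √(-393531) = I*√393531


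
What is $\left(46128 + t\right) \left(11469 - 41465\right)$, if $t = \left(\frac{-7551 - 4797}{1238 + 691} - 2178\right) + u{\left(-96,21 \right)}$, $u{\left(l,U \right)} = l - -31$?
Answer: $- \frac{846305314244}{643} \approx -1.3162 \cdot 10^{9}$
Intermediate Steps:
$u{\left(l,U \right)} = 31 + l$ ($u{\left(l,U \right)} = l + 31 = 31 + l$)
$t = - \frac{1446365}{643}$ ($t = \left(\frac{-7551 - 4797}{1238 + 691} - 2178\right) + \left(31 - 96\right) = \left(- \frac{12348}{1929} - 2178\right) - 65 = \left(\left(-12348\right) \frac{1}{1929} - 2178\right) - 65 = \left(- \frac{4116}{643} - 2178\right) - 65 = - \frac{1404570}{643} - 65 = - \frac{1446365}{643} \approx -2249.4$)
$\left(46128 + t\right) \left(11469 - 41465\right) = \left(46128 - \frac{1446365}{643}\right) \left(11469 - 41465\right) = \frac{28213939}{643} \left(-29996\right) = - \frac{846305314244}{643}$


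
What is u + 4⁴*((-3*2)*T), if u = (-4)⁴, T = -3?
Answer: 4864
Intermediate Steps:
u = 256
u + 4⁴*((-3*2)*T) = 256 + 4⁴*(-3*2*(-3)) = 256 + 256*(-6*(-3)) = 256 + 256*18 = 256 + 4608 = 4864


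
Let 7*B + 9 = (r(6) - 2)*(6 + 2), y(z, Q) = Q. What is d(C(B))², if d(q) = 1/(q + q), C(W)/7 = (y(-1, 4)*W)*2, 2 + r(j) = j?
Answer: 1/12544 ≈ 7.9719e-5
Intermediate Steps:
r(j) = -2 + j
B = 1 (B = -9/7 + (((-2 + 6) - 2)*(6 + 2))/7 = -9/7 + ((4 - 2)*8)/7 = -9/7 + (2*8)/7 = -9/7 + (⅐)*16 = -9/7 + 16/7 = 1)
C(W) = 56*W (C(W) = 7*((4*W)*2) = 7*(8*W) = 56*W)
d(q) = 1/(2*q)
d(C(B))² = (1/(2*((56*1))))² = ((½)/56)² = ((½)*(1/56))² = (1/112)² = 1/12544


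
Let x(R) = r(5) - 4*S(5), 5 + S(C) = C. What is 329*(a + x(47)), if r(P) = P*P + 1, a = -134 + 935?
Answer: 272083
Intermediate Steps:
a = 801
S(C) = -5 + C
r(P) = 1 + P² (r(P) = P² + 1 = 1 + P²)
x(R) = 26 (x(R) = (1 + 5²) - 4*(-5 + 5) = (1 + 25) - 4*0 = 26 + 0 = 26)
329*(a + x(47)) = 329*(801 + 26) = 329*827 = 272083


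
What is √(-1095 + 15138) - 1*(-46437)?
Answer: 46437 + √14043 ≈ 46556.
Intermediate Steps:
√(-1095 + 15138) - 1*(-46437) = √14043 + 46437 = 46437 + √14043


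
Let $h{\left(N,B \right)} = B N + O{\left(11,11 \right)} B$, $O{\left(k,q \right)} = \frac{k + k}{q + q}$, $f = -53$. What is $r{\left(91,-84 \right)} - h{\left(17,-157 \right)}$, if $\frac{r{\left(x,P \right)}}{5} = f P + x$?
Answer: $25541$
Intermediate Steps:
$O{\left(k,q \right)} = \frac{k}{q}$ ($O{\left(k,q \right)} = \frac{2 k}{2 q} = 2 k \frac{1}{2 q} = \frac{k}{q}$)
$r{\left(x,P \right)} = - 265 P + 5 x$ ($r{\left(x,P \right)} = 5 \left(- 53 P + x\right) = 5 \left(x - 53 P\right) = - 265 P + 5 x$)
$h{\left(N,B \right)} = B + B N$ ($h{\left(N,B \right)} = B N + \frac{11}{11} B = B N + 11 \cdot \frac{1}{11} B = B N + 1 B = B N + B = B + B N$)
$r{\left(91,-84 \right)} - h{\left(17,-157 \right)} = \left(\left(-265\right) \left(-84\right) + 5 \cdot 91\right) - - 157 \left(1 + 17\right) = \left(22260 + 455\right) - \left(-157\right) 18 = 22715 - -2826 = 22715 + 2826 = 25541$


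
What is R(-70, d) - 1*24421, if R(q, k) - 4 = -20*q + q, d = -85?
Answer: -23087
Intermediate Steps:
R(q, k) = 4 - 19*q (R(q, k) = 4 + (-20*q + q) = 4 - 19*q)
R(-70, d) - 1*24421 = (4 - 19*(-70)) - 1*24421 = (4 + 1330) - 24421 = 1334 - 24421 = -23087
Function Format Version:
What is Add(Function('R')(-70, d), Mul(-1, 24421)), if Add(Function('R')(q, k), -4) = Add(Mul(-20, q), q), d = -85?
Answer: -23087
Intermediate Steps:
Function('R')(q, k) = Add(4, Mul(-19, q)) (Function('R')(q, k) = Add(4, Add(Mul(-20, q), q)) = Add(4, Mul(-19, q)))
Add(Function('R')(-70, d), Mul(-1, 24421)) = Add(Add(4, Mul(-19, -70)), Mul(-1, 24421)) = Add(Add(4, 1330), -24421) = Add(1334, -24421) = -23087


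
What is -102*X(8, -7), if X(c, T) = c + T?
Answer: -102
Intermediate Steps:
X(c, T) = T + c
-102*X(8, -7) = -102*(-7 + 8) = -102*1 = -102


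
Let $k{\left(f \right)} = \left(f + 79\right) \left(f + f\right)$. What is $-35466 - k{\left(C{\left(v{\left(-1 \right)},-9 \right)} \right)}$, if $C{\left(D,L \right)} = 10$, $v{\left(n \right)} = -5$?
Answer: $-37246$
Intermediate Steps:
$k{\left(f \right)} = 2 f \left(79 + f\right)$ ($k{\left(f \right)} = \left(79 + f\right) 2 f = 2 f \left(79 + f\right)$)
$-35466 - k{\left(C{\left(v{\left(-1 \right)},-9 \right)} \right)} = -35466 - 2 \cdot 10 \left(79 + 10\right) = -35466 - 2 \cdot 10 \cdot 89 = -35466 - 1780 = -37246$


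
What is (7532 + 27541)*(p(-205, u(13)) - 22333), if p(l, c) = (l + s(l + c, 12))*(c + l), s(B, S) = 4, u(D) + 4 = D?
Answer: 598450599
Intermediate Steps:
u(D) = -4 + D
p(l, c) = (4 + l)*(c + l) (p(l, c) = (l + 4)*(c + l) = (4 + l)*(c + l))
(7532 + 27541)*(p(-205, u(13)) - 22333) = (7532 + 27541)*(((-205)² + 4*(-4 + 13) + 4*(-205) + (-4 + 13)*(-205)) - 22333) = 35073*((42025 + 4*9 - 820 + 9*(-205)) - 22333) = 35073*((42025 + 36 - 820 - 1845) - 22333) = 35073*(39396 - 22333) = 35073*17063 = 598450599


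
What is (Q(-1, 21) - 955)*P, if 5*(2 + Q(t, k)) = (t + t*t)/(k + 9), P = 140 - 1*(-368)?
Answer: -486156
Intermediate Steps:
P = 508 (P = 140 + 368 = 508)
Q(t, k) = -2 + (t + t**2)/(5*(9 + k)) (Q(t, k) = -2 + ((t + t*t)/(k + 9))/5 = -2 + ((t + t**2)/(9 + k))/5 = -2 + (t + t**2)/(5*(9 + k)))
(Q(-1, 21) - 955)*P = ((-90 - 1 + (-1)**2 - 10*21)/(5*(9 + 21)) - 955)*508 = ((1/5)*(-90 - 1 + 1 - 210)/30 - 955)*508 = ((1/5)*(1/30)*(-300) - 955)*508 = (-2 - 955)*508 = -957*508 = -486156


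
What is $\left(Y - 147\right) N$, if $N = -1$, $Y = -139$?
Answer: $286$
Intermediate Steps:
$\left(Y - 147\right) N = \left(-139 - 147\right) \left(-1\right) = \left(-286\right) \left(-1\right) = 286$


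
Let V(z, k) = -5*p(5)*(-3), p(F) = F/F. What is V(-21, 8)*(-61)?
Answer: -915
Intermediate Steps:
p(F) = 1
V(z, k) = 15 (V(z, k) = -5*1*(-3) = -5*(-3) = 15)
V(-21, 8)*(-61) = 15*(-61) = -915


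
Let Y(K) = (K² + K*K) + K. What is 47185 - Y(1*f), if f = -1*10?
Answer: 46995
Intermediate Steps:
f = -10
Y(K) = K + 2*K² (Y(K) = (K² + K²) + K = 2*K² + K = K + 2*K²)
47185 - Y(1*f) = 47185 - 1*(-10)*(1 + 2*(1*(-10))) = 47185 - (-10)*(1 + 2*(-10)) = 47185 - (-10)*(1 - 20) = 47185 - (-10)*(-19) = 47185 - 1*190 = 47185 - 190 = 46995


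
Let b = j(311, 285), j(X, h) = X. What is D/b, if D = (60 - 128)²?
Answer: 4624/311 ≈ 14.868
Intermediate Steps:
D = 4624 (D = (-68)² = 4624)
b = 311
D/b = 4624/311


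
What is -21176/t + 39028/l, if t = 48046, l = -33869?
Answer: -117834056/73966817 ≈ -1.5931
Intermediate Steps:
-21176/t + 39028/l = -21176/48046 + 39028/(-33869) = -21176*1/48046 + 39028*(-1/33869) = -10588/24023 - 3548/3079 = -117834056/73966817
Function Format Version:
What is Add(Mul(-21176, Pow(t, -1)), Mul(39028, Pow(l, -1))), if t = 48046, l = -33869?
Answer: Rational(-117834056, 73966817) ≈ -1.5931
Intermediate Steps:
Add(Mul(-21176, Pow(t, -1)), Mul(39028, Pow(l, -1))) = Add(Mul(-21176, Pow(48046, -1)), Mul(39028, Pow(-33869, -1))) = Add(Mul(-21176, Rational(1, 48046)), Mul(39028, Rational(-1, 33869))) = Add(Rational(-10588, 24023), Rational(-3548, 3079)) = Rational(-117834056, 73966817)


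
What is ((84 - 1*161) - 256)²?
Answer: 110889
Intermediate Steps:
((84 - 1*161) - 256)² = ((84 - 161) - 256)² = (-77 - 256)² = (-333)² = 110889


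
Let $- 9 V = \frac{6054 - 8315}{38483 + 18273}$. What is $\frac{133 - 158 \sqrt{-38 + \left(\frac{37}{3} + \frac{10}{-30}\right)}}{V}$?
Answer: $\frac{510804}{17} - \frac{11529576 i \sqrt{26}}{323} \approx 30047.0 - 1.8201 \cdot 10^{5} i$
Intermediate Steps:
$V = \frac{323}{72972}$ ($V = - \frac{\left(6054 - 8315\right) \frac{1}{38483 + 18273}}{9} = - \frac{\left(-2261\right) \frac{1}{56756}}{9} = \left(- \frac{1}{9}\right) \left(- \frac{323}{8108}\right) = \frac{323}{72972} \approx 0.0044264$)
$\frac{133 - 158 \sqrt{-38 + \left(\frac{37}{3} + \frac{10}{-30}\right)}}{V} = \frac{133 - 158 \sqrt{-38 + \left(\frac{37}{3} + \frac{10}{-30}\right)}}{\frac{323}{72972}} = \left(133 - 158 \sqrt{-38 + \left(37 \cdot \frac{1}{3} + 10 \left(- \frac{1}{30}\right)\right)}\right) \frac{72972}{323} = \left(133 - 158 \sqrt{-38 + \left(\frac{37}{3} - \frac{1}{3}\right)}\right) \frac{72972}{323} = \left(133 - 158 \sqrt{-38 + 12}\right) \frac{72972}{323} = \left(133 - 158 \sqrt{-26}\right) \frac{72972}{323} = \left(133 - 158 i \sqrt{26}\right) \frac{72972}{323} = \frac{510804}{17} - \frac{11529576 i \sqrt{26}}{323}$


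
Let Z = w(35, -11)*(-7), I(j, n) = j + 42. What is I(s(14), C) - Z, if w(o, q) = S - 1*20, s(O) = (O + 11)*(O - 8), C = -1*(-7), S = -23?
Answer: -109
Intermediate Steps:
C = 7
s(O) = (-8 + O)*(11 + O) (s(O) = (11 + O)*(-8 + O) = (-8 + O)*(11 + O))
w(o, q) = -43 (w(o, q) = -23 - 1*20 = -23 - 20 = -43)
I(j, n) = 42 + j
Z = 301 (Z = -43*(-7) = 301)
I(s(14), C) - Z = (42 + (-88 + 14² + 3*14)) - 1*301 = (42 + (-88 + 196 + 42)) - 301 = (42 + 150) - 301 = 192 - 301 = -109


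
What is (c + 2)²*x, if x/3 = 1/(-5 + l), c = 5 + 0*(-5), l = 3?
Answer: -147/2 ≈ -73.500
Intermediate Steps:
c = 5 (c = 5 + 0 = 5)
x = -3/2 (x = 3/(-5 + 3) = 3/(-2) = 3*(-½) = -3/2 ≈ -1.5000)
(c + 2)²*x = (5 + 2)²*(-3/2) = 7²*(-3/2) = 49*(-3/2) = -147/2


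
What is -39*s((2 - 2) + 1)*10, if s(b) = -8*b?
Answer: 3120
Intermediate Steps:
-39*s((2 - 2) + 1)*10 = -(-312)*((2 - 2) + 1)*10 = -(-312)*(0 + 1)*10 = -(-312)*10 = -39*(-8)*10 = 312*10 = 3120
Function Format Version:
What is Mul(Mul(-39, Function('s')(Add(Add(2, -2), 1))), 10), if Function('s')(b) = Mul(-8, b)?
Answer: 3120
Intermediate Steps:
Mul(Mul(-39, Function('s')(Add(Add(2, -2), 1))), 10) = Mul(Mul(-39, Mul(-8, Add(Add(2, -2), 1))), 10) = Mul(Mul(-39, Mul(-8, Add(0, 1))), 10) = Mul(Mul(-39, Mul(-8, 1)), 10) = Mul(Mul(-39, -8), 10) = Mul(312, 10) = 3120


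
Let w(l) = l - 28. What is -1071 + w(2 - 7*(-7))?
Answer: -1048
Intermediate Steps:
w(l) = -28 + l
-1071 + w(2 - 7*(-7)) = -1071 + (-28 + (2 - 7*(-7))) = -1071 + (-28 + (2 + 49)) = -1071 + (-28 + 51) = -1071 + 23 = -1048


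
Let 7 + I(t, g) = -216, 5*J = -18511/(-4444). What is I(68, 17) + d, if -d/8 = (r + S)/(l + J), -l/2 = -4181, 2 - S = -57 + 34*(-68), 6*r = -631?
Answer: -125523342619/557466453 ≈ -225.17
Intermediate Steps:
r = -631/6 (r = (⅙)*(-631) = -631/6 ≈ -105.17)
J = 18511/22220 (J = (-18511/(-4444))/5 = (-18511*(-1/4444))/5 = (⅕)*(18511/4444) = 18511/22220 ≈ 0.83308)
S = 2371 (S = 2 - (-57 + 34*(-68)) = 2 - (-57 - 2312) = 2 - 1*(-2369) = 2 + 2369 = 2371)
I(t, g) = -223 (I(t, g) = -7 - 216 = -223)
l = 8362 (l = -2*(-4181) = 8362)
d = -1208323600/557466453 (d = -8*(-631/6 + 2371)/(8362 + 18511/22220) = -54380/(3*185822151/22220) = -54380*22220/(3*185822151) = -8*151040450/557466453 = -1208323600/557466453 ≈ -2.1675)
I(68, 17) + d = -223 - 1208323600/557466453 = -125523342619/557466453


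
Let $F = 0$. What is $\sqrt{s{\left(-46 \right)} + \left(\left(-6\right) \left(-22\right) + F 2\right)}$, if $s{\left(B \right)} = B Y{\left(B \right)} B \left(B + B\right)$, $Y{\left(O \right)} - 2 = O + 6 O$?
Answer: $2 \sqrt{15573793} \approx 7892.7$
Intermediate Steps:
$Y{\left(O \right)} = 2 + 7 O$ ($Y{\left(O \right)} = 2 + \left(O + 6 O\right) = 2 + 7 O$)
$s{\left(B \right)} = 2 B^{3} \left(2 + 7 B\right)$ ($s{\left(B \right)} = B \left(2 + 7 B\right) B \left(B + B\right) = B \left(2 + 7 B\right) B 2 B = B \left(2 + 7 B\right) 2 B^{2} = 2 B^{3} \left(2 + 7 B\right)$)
$\sqrt{s{\left(-46 \right)} + \left(\left(-6\right) \left(-22\right) + F 2\right)} = \sqrt{\left(-46\right)^{3} \left(4 + 14 \left(-46\right)\right) + \left(\left(-6\right) \left(-22\right) + 0 \cdot 2\right)} = \sqrt{- 97336 \left(4 - 644\right) + \left(132 + 0\right)} = \sqrt{\left(-97336\right) \left(-640\right) + 132} = \sqrt{62295040 + 132} = \sqrt{62295172} = 2 \sqrt{15573793}$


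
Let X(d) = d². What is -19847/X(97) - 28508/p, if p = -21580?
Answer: -40016622/50761555 ≈ -0.78833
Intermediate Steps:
-19847/X(97) - 28508/p = -19847/(97²) - 28508/(-21580) = -19847/9409 - 28508*(-1/21580) = -19847*1/9409 + 7127/5395 = -19847/9409 + 7127/5395 = -40016622/50761555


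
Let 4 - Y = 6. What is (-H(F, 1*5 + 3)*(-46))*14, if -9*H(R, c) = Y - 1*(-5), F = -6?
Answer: -644/3 ≈ -214.67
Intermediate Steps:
Y = -2 (Y = 4 - 1*6 = 4 - 6 = -2)
H(R, c) = -1/3 (H(R, c) = -(-2 - 1*(-5))/9 = -(-2 + 5)/9 = -1/9*3 = -1/3)
(-H(F, 1*5 + 3)*(-46))*14 = (-1*(-1/3)*(-46))*14 = ((1/3)*(-46))*14 = -46/3*14 = -644/3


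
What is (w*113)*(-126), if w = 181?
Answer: -2577078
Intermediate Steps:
(w*113)*(-126) = (181*113)*(-126) = 20453*(-126) = -2577078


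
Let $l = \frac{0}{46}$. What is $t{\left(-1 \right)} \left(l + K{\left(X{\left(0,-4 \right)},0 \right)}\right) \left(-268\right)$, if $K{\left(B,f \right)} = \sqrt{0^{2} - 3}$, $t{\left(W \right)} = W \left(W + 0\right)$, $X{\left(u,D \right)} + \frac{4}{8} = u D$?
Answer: $- 268 i \sqrt{3} \approx - 464.19 i$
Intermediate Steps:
$X{\left(u,D \right)} = - \frac{1}{2} + D u$ ($X{\left(u,D \right)} = - \frac{1}{2} + u D = - \frac{1}{2} + D u$)
$t{\left(W \right)} = W^{2}$ ($t{\left(W \right)} = W W = W^{2}$)
$l = 0$ ($l = 0 \cdot \frac{1}{46} = 0$)
$K{\left(B,f \right)} = i \sqrt{3}$ ($K{\left(B,f \right)} = \sqrt{0 - 3} = \sqrt{-3} = i \sqrt{3}$)
$t{\left(-1 \right)} \left(l + K{\left(X{\left(0,-4 \right)},0 \right)}\right) \left(-268\right) = \left(-1\right)^{2} \left(0 + i \sqrt{3}\right) \left(-268\right) = 1 i \sqrt{3} \left(-268\right) = i \sqrt{3} \left(-268\right) = - 268 i \sqrt{3}$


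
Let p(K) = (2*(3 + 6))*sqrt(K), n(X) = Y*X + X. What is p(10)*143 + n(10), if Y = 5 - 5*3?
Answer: -90 + 2574*sqrt(10) ≈ 8049.7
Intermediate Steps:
Y = -10 (Y = 5 - 15 = -10)
n(X) = -9*X (n(X) = -10*X + X = -9*X)
p(K) = 18*sqrt(K) (p(K) = (2*9)*sqrt(K) = 18*sqrt(K))
p(10)*143 + n(10) = (18*sqrt(10))*143 - 9*10 = 2574*sqrt(10) - 90 = -90 + 2574*sqrt(10)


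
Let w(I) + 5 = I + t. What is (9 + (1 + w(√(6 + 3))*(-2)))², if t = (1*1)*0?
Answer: 196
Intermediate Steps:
t = 0 (t = 1*0 = 0)
w(I) = -5 + I (w(I) = -5 + (I + 0) = -5 + I)
(9 + (1 + w(√(6 + 3))*(-2)))² = (9 + (1 + (-5 + √(6 + 3))*(-2)))² = (9 + (1 + (-5 + √9)*(-2)))² = (9 + (1 + (-5 + 3)*(-2)))² = (9 + (1 - 2*(-2)))² = (9 + (1 + 4))² = (9 + 5)² = 14² = 196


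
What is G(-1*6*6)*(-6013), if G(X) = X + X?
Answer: 432936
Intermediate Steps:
G(X) = 2*X
G(-1*6*6)*(-6013) = (2*(-1*6*6))*(-6013) = (2*(-6*6))*(-6013) = (2*(-36))*(-6013) = -72*(-6013) = 432936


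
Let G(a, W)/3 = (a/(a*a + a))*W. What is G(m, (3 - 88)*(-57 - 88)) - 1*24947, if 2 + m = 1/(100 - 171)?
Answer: -1473803/24 ≈ -61408.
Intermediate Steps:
m = -143/71 (m = -2 + 1/(100 - 171) = -2 + 1/(-71) = -2 - 1/71 = -143/71 ≈ -2.0141)
G(a, W) = 3*W*a/(a + a²) (G(a, W) = 3*((a/(a*a + a))*W) = 3*((a/(a² + a))*W) = 3*((a/(a + a²))*W) = 3*(W*a/(a + a²)) = 3*W*a/(a + a²))
G(m, (3 - 88)*(-57 - 88)) - 1*24947 = 3*((3 - 88)*(-57 - 88))/(1 - 143/71) - 1*24947 = 3*(-85*(-145))/(-72/71) - 24947 = 3*12325*(-71/72) - 24947 = -875075/24 - 24947 = -1473803/24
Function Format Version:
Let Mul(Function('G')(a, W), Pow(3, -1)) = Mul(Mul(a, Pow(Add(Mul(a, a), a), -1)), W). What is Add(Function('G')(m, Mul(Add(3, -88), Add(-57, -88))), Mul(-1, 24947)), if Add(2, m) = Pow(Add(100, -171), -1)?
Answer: Rational(-1473803, 24) ≈ -61408.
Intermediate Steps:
m = Rational(-143, 71) (m = Add(-2, Pow(Add(100, -171), -1)) = Add(-2, Pow(-71, -1)) = Add(-2, Rational(-1, 71)) = Rational(-143, 71) ≈ -2.0141)
Function('G')(a, W) = Mul(3, W, a, Pow(Add(a, Pow(a, 2)), -1)) (Function('G')(a, W) = Mul(3, Mul(Mul(a, Pow(Add(Mul(a, a), a), -1)), W)) = Mul(3, Mul(Mul(a, Pow(Add(Pow(a, 2), a), -1)), W)) = Mul(3, Mul(Mul(a, Pow(Add(a, Pow(a, 2)), -1)), W)) = Mul(3, Mul(W, a, Pow(Add(a, Pow(a, 2)), -1))) = Mul(3, W, a, Pow(Add(a, Pow(a, 2)), -1)))
Add(Function('G')(m, Mul(Add(3, -88), Add(-57, -88))), Mul(-1, 24947)) = Add(Mul(3, Mul(Add(3, -88), Add(-57, -88)), Pow(Add(1, Rational(-143, 71)), -1)), Mul(-1, 24947)) = Add(Mul(3, Mul(-85, -145), Pow(Rational(-72, 71), -1)), -24947) = Add(Mul(3, 12325, Rational(-71, 72)), -24947) = Add(Rational(-875075, 24), -24947) = Rational(-1473803, 24)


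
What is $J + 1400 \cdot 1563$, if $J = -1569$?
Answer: $2186631$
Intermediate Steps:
$J + 1400 \cdot 1563 = -1569 + 1400 \cdot 1563 = -1569 + 2188200 = 2186631$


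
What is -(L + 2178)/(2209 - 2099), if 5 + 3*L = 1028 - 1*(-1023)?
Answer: -26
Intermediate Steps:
L = 682 (L = -5/3 + (1028 - 1*(-1023))/3 = -5/3 + (1028 + 1023)/3 = -5/3 + (1/3)*2051 = -5/3 + 2051/3 = 682)
-(L + 2178)/(2209 - 2099) = -(682 + 2178)/(2209 - 2099) = -2860/110 = -1*26 = -26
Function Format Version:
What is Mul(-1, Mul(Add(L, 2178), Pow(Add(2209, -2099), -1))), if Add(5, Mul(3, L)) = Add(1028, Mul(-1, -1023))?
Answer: -26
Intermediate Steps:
L = 682 (L = Add(Rational(-5, 3), Mul(Rational(1, 3), Add(1028, Mul(-1, -1023)))) = Add(Rational(-5, 3), Mul(Rational(1, 3), Add(1028, 1023))) = Add(Rational(-5, 3), Mul(Rational(1, 3), 2051)) = Add(Rational(-5, 3), Rational(2051, 3)) = 682)
Mul(-1, Mul(Add(L, 2178), Pow(Add(2209, -2099), -1))) = Mul(-1, Mul(Add(682, 2178), Pow(Add(2209, -2099), -1))) = Mul(-1, Mul(2860, Pow(110, -1))) = Mul(-1, Mul(2860, Rational(1, 110))) = Mul(-1, 26) = -26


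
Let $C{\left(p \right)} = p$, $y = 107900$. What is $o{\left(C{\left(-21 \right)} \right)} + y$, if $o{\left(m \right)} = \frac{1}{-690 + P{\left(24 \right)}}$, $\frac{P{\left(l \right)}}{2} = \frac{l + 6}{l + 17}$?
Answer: $\frac{3046016959}{28230} \approx 1.079 \cdot 10^{5}$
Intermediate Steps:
$P{\left(l \right)} = \frac{2 \left(6 + l\right)}{17 + l}$ ($P{\left(l \right)} = 2 \frac{l + 6}{l + 17} = 2 \frac{6 + l}{17 + l} = \frac{2 \left(6 + l\right)}{17 + l}$)
$o{\left(m \right)} = - \frac{41}{28230}$ ($o{\left(m \right)} = \frac{1}{-690 + \frac{2 \left(6 + 24\right)}{17 + 24}} = \frac{1}{-690 + 2 \cdot \frac{1}{41} \cdot 30} = \frac{1}{-690 + \frac{60}{41}} = \frac{1}{- \frac{28230}{41}} = - \frac{41}{28230}$)
$o{\left(C{\left(-21 \right)} \right)} + y = - \frac{41}{28230} + 107900 = \frac{3046016959}{28230}$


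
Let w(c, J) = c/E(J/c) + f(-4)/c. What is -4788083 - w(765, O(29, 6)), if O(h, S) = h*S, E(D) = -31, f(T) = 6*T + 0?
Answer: -37849600792/7905 ≈ -4.7881e+6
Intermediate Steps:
f(T) = 6*T
O(h, S) = S*h
w(c, J) = -24/c - c/31 (w(c, J) = c/(-31) + (6*(-4))/c = c*(-1/31) - 24/c = -c/31 - 24/c = -24/c - c/31)
-4788083 - w(765, O(29, 6)) = -4788083 - (-24/765 - 1/31*765) = -4788083 - (-24*1/765 - 765/31) = -4788083 - (-8/255 - 765/31) = -4788083 - 1*(-195323/7905) = -4788083 + 195323/7905 = -37849600792/7905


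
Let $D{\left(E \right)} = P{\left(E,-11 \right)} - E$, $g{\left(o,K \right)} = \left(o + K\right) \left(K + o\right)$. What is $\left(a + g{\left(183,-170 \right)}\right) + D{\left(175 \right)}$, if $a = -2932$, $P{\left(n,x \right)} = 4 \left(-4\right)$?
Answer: $-2954$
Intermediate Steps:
$g{\left(o,K \right)} = \left(K + o\right)^{2}$ ($g{\left(o,K \right)} = \left(K + o\right) \left(K + o\right) = \left(K + o\right)^{2}$)
$P{\left(n,x \right)} = -16$
$D{\left(E \right)} = -16 - E$
$\left(a + g{\left(183,-170 \right)}\right) + D{\left(175 \right)} = \left(-2932 + \left(-170 + 183\right)^{2}\right) - 191 = \left(-2932 + 13^{2}\right) - 191 = \left(-2932 + 169\right) - 191 = -2763 - 191 = -2954$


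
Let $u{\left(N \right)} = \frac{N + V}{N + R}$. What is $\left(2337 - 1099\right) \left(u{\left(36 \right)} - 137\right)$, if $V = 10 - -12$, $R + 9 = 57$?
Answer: $- \frac{3543775}{21} \approx -1.6875 \cdot 10^{5}$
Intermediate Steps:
$R = 48$ ($R = -9 + 57 = 48$)
$V = 22$ ($V = 10 + 12 = 22$)
$u{\left(N \right)} = \frac{22 + N}{48 + N}$ ($u{\left(N \right)} = \frac{N + 22}{N + 48} = \frac{22 + N}{48 + N}$)
$\left(2337 - 1099\right) \left(u{\left(36 \right)} - 137\right) = \left(2337 - 1099\right) \left(\frac{22 + 36}{48 + 36} - 137\right) = 1238 \left(\frac{1}{84} \cdot 58 - 137\right) = 1238 \left(\frac{29}{42} - 137\right) = 1238 \left(- \frac{5725}{42}\right) = - \frac{3543775}{21}$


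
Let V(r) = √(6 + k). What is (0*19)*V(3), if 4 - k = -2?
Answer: 0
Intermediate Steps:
k = 6 (k = 4 - 1*(-2) = 4 + 2 = 6)
V(r) = 2*√3 (V(r) = √(6 + 6) = √12 = 2*√3)
(0*19)*V(3) = (0*19)*(2*√3) = 0*(2*√3) = 0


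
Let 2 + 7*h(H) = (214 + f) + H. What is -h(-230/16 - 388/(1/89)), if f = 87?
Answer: 273979/56 ≈ 4892.5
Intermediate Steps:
h(H) = 299/7 + H/7 (h(H) = -2/7 + ((214 + 87) + H)/7 = -2/7 + (301 + H)/7 = -2/7 + (43 + H/7) = 299/7 + H/7)
-h(-230/16 - 388/(1/89)) = -(299/7 + (-230/16 - 388/(1/89))/7) = -(299/7 + (-230*1/16 - 388/1/89)/7) = -(299/7 + (-115/8 - 388*89)/7) = -(299/7 + (-115/8 - 34532)/7) = -(299/7 + (⅐)*(-276371/8)) = -(299/7 - 276371/56) = -1*(-273979/56) = 273979/56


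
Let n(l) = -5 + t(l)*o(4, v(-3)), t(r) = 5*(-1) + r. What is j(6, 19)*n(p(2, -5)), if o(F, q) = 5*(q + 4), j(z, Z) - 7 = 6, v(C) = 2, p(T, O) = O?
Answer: -3965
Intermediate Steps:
t(r) = -5 + r
j(z, Z) = 13 (j(z, Z) = 7 + 6 = 13)
o(F, q) = 20 + 5*q (o(F, q) = 5*(4 + q) = 20 + 5*q)
n(l) = -155 + 30*l (n(l) = -5 + (-5 + l)*(20 + 5*2) = -5 + (-5 + l)*(20 + 10) = -5 + (-5 + l)*30 = -5 + (-150 + 30*l) = -155 + 30*l)
j(6, 19)*n(p(2, -5)) = 13*(-155 + 30*(-5)) = 13*(-155 - 150) = 13*(-305) = -3965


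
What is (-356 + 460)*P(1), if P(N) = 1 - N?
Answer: 0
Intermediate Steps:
(-356 + 460)*P(1) = (-356 + 460)*(1 - 1*1) = 104*(1 - 1) = 104*0 = 0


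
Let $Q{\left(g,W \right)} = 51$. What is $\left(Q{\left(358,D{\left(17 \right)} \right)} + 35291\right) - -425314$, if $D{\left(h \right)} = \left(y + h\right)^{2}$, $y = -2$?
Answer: $460656$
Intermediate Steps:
$D{\left(h \right)} = \left(-2 + h\right)^{2}$
$\left(Q{\left(358,D{\left(17 \right)} \right)} + 35291\right) - -425314 = \left(51 + 35291\right) - -425314 = 35342 + 425314 = 460656$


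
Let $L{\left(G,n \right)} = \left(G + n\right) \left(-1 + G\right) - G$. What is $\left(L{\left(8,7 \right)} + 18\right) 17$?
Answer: $1955$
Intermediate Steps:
$L{\left(G,n \right)} = - G + \left(-1 + G\right) \left(G + n\right)$ ($L{\left(G,n \right)} = \left(-1 + G\right) \left(G + n\right) - G = - G + \left(-1 + G\right) \left(G + n\right)$)
$\left(L{\left(8,7 \right)} + 18\right) 17 = \left(\left(8^{2} - 7 - 16 + 8 \cdot 7\right) + 18\right) 17 = \left(\left(64 - 7 - 16 + 56\right) + 18\right) 17 = \left(97 + 18\right) 17 = 115 \cdot 17 = 1955$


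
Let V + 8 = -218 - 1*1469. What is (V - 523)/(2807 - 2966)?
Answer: 2218/159 ≈ 13.950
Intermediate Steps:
V = -1695 (V = -8 + (-218 - 1*1469) = -8 + (-218 - 1469) = -8 - 1687 = -1695)
(V - 523)/(2807 - 2966) = (-1695 - 523)/(2807 - 2966) = -2218/(-159) = -2218*(-1/159) = 2218/159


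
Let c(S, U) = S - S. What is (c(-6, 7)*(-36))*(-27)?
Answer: 0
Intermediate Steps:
c(S, U) = 0
(c(-6, 7)*(-36))*(-27) = (0*(-36))*(-27) = 0*(-27) = 0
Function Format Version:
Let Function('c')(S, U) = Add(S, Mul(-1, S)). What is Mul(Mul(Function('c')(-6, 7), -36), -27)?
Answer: 0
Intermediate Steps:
Function('c')(S, U) = 0
Mul(Mul(Function('c')(-6, 7), -36), -27) = Mul(Mul(0, -36), -27) = Mul(0, -27) = 0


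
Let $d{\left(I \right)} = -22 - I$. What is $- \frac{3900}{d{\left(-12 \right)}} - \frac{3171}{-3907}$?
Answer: $\frac{1526901}{3907} \approx 390.81$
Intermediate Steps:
$- \frac{3900}{d{\left(-12 \right)}} - \frac{3171}{-3907} = - \frac{3900}{-22 - -12} - \frac{3171}{-3907} = - \frac{3900}{-22 + 12} - - \frac{3171}{3907} = - \frac{3900}{-10} + \frac{3171}{3907} = \left(-3900\right) \left(- \frac{1}{10}\right) + \frac{3171}{3907} = 390 + \frac{3171}{3907} = \frac{1526901}{3907}$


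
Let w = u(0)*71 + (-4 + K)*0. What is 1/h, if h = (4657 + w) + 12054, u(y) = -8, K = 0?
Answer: 1/16143 ≈ 6.1946e-5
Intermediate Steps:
w = -568 (w = -8*71 + (-4 + 0)*0 = -568 - 4*0 = -568 + 0 = -568)
h = 16143 (h = (4657 - 568) + 12054 = 4089 + 12054 = 16143)
1/h = 1/16143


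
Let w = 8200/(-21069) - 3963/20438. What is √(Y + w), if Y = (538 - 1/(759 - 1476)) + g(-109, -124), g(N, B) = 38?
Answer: √677176055423701641591938/34305121686 ≈ 23.988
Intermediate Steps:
Y = 412993/717 (Y = (538 - 1/(759 - 1476)) + 38 = (538 - 1/(-717)) + 38 = (538 - 1*(-1/717)) + 38 = (538 + 1/717) + 38 = 385747/717 + 38 = 412993/717 ≈ 576.00)
w = -251088047/430608222 (w = 8200*(-1/21069) - 3963*1/20438 = -8200/21069 - 3963/20438 = -251088047/430608222 ≈ -0.58310)
√(Y + w) = √(412993/717 - 251088047/430608222) = √(59219383766249/102915365058) = √677176055423701641591938/34305121686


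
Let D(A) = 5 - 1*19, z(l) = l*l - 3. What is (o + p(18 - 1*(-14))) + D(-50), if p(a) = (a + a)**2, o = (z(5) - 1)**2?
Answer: 4523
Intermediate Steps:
z(l) = -3 + l**2 (z(l) = l**2 - 3 = -3 + l**2)
D(A) = -14 (D(A) = 5 - 19 = -14)
o = 441 (o = ((-3 + 5**2) - 1)**2 = ((-3 + 25) - 1)**2 = (22 - 1)**2 = 21**2 = 441)
p(a) = 4*a**2 (p(a) = (2*a)**2 = 4*a**2)
(o + p(18 - 1*(-14))) + D(-50) = (441 + 4*(18 - 1*(-14))**2) - 14 = (441 + 4*(18 + 14)**2) - 14 = (441 + 4*32**2) - 14 = (441 + 4*1024) - 14 = (441 + 4096) - 14 = 4537 - 14 = 4523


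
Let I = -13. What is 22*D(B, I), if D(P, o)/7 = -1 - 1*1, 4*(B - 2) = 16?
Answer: -308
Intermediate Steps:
B = 6 (B = 2 + (¼)*16 = 2 + 4 = 6)
D(P, o) = -14 (D(P, o) = 7*(-1 - 1*1) = 7*(-1 - 1) = 7*(-2) = -14)
22*D(B, I) = 22*(-14) = -308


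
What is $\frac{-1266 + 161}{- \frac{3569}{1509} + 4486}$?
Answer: $- \frac{333489}{1353161} \approx -0.24645$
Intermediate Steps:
$\frac{-1266 + 161}{- \frac{3569}{1509} + 4486} = - \frac{1105}{\left(-3569\right) \frac{1}{1509} + 4486} = - \frac{1105}{- \frac{3569}{1509} + 4486} = - \frac{1105}{\frac{6765805}{1509}} = \left(-1105\right) \frac{1509}{6765805} = - \frac{333489}{1353161}$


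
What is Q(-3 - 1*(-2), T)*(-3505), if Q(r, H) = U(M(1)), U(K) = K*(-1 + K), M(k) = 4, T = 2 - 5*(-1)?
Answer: -42060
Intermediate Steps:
T = 7 (T = 2 + 5 = 7)
Q(r, H) = 12 (Q(r, H) = 4*(-1 + 4) = 4*3 = 12)
Q(-3 - 1*(-2), T)*(-3505) = 12*(-3505) = -42060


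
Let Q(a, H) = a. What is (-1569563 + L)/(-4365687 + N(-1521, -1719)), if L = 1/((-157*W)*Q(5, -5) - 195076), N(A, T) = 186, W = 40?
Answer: 355468349989/988681204476 ≈ 0.35954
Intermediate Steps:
L = -1/226476 (L = 1/(-157*40*5 - 195076) = 1/(-6280*5 - 195076) = 1/(-31400 - 195076) = 1/(-226476) = -1/226476 ≈ -4.4155e-6)
(-1569563 + L)/(-4365687 + N(-1521, -1719)) = (-1569563 - 1/226476)/(-4365687 + 186) = -355468349989/226476/(-4365501) = -355468349989/226476*(-1/4365501) = 355468349989/988681204476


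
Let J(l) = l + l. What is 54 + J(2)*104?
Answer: 470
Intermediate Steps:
J(l) = 2*l
54 + J(2)*104 = 54 + (2*2)*104 = 54 + 4*104 = 54 + 416 = 470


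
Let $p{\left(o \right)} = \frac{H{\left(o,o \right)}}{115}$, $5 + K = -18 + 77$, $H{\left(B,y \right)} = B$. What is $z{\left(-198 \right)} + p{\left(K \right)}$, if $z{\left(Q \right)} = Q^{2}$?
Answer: $\frac{4508514}{115} \approx 39205.0$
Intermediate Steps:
$K = 54$ ($K = -5 + \left(-18 + 77\right) = -5 + 59 = 54$)
$p{\left(o \right)} = \frac{o}{115}$
$z{\left(-198 \right)} + p{\left(K \right)} = \left(-198\right)^{2} + \frac{1}{115} \cdot 54 = 39204 + \frac{54}{115} = \frac{4508514}{115}$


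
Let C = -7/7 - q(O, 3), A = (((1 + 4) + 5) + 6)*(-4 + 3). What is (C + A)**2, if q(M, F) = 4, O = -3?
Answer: 441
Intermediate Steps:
A = -16 (A = ((5 + 5) + 6)*(-1) = (10 + 6)*(-1) = 16*(-1) = -16)
C = -5 (C = -7/7 - 1*4 = -7*1/7 - 4 = -1 - 4 = -5)
(C + A)**2 = (-5 - 16)**2 = (-21)**2 = 441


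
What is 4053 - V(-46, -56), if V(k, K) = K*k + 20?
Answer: 1457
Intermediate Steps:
V(k, K) = 20 + K*k
4053 - V(-46, -56) = 4053 - (20 - 56*(-46)) = 4053 - (20 + 2576) = 4053 - 1*2596 = 4053 - 2596 = 1457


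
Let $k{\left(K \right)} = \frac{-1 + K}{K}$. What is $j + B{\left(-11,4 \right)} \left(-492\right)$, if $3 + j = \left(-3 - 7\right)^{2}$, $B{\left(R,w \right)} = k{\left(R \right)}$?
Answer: $- \frac{4837}{11} \approx -439.73$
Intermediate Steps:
$k{\left(K \right)} = \frac{-1 + K}{K}$
$B{\left(R,w \right)} = \frac{-1 + R}{R}$
$j = 97$ ($j = -3 + \left(-3 - 7\right)^{2} = -3 + \left(-10\right)^{2} = -3 + 100 = 97$)
$j + B{\left(-11,4 \right)} \left(-492\right) = 97 + \frac{-1 - 11}{-11} \left(-492\right) = 97 + \left(- \frac{1}{11}\right) \left(-12\right) \left(-492\right) = 97 + \frac{12}{11} \left(-492\right) = 97 - \frac{5904}{11} = - \frac{4837}{11}$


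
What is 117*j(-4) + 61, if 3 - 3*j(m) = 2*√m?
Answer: 178 - 156*I ≈ 178.0 - 156.0*I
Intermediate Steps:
j(m) = 1 - 2*√m/3
117*j(-4) + 61 = 117*(1 - 4*I/3) + 61 = (117 - 156*I) + 61 = 178 - 156*I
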